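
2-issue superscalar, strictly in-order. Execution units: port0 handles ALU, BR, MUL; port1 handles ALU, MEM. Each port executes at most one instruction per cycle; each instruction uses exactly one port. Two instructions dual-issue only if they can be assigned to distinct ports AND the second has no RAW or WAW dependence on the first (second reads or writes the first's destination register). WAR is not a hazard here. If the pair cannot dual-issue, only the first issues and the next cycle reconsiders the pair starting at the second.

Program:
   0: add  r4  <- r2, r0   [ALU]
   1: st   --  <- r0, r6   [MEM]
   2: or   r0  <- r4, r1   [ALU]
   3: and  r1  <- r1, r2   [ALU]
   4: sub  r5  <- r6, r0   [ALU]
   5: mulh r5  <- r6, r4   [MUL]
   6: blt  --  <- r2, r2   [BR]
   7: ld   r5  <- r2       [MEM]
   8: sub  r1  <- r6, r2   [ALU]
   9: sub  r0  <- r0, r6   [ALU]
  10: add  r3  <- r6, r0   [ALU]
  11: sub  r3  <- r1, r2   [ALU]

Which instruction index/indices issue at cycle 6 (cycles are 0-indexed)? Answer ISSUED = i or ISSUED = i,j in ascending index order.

0. add.ALU+st.MEM @i0&i1  | pair
1. or.ALU+and.ALU @i2&i3  | pair
2. sub.ALU @i4  | WAW r5
3. mulh.MUL @i5  | no-port MUL/BR
4. blt.BR+ld.MEM @i6&i7  | pair
5. sub.ALU+sub.ALU @i8&i9  | pair
6. add.ALU @i10  | WAW r3
7. sub.ALU @i11  | tail

ISSUED = 10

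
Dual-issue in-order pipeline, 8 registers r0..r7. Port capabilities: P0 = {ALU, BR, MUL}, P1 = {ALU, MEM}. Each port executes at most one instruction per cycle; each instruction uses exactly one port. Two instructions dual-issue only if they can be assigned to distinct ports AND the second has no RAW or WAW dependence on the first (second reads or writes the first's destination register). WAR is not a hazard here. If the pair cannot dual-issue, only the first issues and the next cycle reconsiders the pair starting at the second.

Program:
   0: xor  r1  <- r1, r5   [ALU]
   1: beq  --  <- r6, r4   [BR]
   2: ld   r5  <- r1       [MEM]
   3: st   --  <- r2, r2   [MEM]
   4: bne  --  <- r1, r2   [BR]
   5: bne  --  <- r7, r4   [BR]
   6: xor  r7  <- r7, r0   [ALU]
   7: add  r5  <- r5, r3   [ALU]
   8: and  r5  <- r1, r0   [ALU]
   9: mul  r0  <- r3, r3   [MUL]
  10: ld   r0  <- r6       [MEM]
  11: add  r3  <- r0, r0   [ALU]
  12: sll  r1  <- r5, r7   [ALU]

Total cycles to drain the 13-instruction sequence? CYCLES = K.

t=0 i0,i1:xor.ALU/beq.BR ; dual
t=1 i2:ld.MEM ; no-port MEM/MEM
t=2 i3,i4:st.MEM/bne.BR ; dual
t=3 i5,i6:bne.BR/xor.ALU ; dual
t=4 i7:add.ALU ; WAW r5
t=5 i8,i9:and.ALU/mul.MUL ; dual
t=6 i10:ld.MEM ; RAW r0
t=7 i11,i12:add.ALU/sll.ALU ; dual

CYCLES = 8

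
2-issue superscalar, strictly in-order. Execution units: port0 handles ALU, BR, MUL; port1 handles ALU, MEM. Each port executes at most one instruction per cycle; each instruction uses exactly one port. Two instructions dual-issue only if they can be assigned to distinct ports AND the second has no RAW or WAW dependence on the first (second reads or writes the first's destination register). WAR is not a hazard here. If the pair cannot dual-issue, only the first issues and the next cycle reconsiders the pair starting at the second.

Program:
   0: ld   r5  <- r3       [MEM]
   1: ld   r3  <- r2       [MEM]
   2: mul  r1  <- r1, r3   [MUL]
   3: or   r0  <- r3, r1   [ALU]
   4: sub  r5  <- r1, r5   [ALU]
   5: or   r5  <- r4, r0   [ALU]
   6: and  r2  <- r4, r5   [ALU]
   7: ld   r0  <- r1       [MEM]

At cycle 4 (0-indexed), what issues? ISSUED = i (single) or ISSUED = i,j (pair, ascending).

  cy0 -> i0 (ld.MEM) no-port MEM/MEM
  cy1 -> i1 (ld.MEM) RAW r3
  cy2 -> i2 (mul.MUL) RAW r1
  cy3 -> i3&i4 (or.ALU;sub.ALU) 2-wide
  cy4 -> i5 (or.ALU) RAW r5
  cy5 -> i6&i7 (and.ALU;ld.MEM) 2-wide

ISSUED = 5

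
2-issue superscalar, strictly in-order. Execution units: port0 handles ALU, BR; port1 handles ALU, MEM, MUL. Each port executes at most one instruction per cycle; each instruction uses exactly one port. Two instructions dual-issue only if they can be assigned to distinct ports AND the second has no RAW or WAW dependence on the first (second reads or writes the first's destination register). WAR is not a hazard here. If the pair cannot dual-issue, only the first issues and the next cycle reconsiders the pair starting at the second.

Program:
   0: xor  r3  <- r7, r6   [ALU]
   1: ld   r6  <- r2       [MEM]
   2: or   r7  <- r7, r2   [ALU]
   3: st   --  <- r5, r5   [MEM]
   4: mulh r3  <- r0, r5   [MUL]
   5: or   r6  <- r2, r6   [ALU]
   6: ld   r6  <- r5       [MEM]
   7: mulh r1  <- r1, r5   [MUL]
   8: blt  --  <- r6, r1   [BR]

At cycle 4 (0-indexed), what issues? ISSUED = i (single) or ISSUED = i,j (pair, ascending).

0. xor ld @i0/i1  | dual
1. or st @i2/i3  | dual
2. mulh or @i4/i5  | dual
3. ld @i6  | no-port MEM/MUL
4. mulh @i7  | RAW r1
5. blt @i8  | tail

ISSUED = 7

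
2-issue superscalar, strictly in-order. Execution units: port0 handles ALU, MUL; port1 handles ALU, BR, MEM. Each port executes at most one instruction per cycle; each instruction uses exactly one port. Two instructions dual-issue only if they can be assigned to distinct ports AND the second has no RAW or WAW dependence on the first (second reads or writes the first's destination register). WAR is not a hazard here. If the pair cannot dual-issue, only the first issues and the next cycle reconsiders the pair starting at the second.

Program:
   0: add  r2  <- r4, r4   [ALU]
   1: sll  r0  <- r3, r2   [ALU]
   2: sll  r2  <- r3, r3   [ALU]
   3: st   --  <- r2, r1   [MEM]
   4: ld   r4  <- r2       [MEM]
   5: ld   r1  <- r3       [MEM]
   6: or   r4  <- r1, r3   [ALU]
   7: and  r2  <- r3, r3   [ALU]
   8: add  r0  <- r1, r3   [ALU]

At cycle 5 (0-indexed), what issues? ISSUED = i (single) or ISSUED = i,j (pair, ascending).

  cy0 -> i0 (add) RAW r2
  cy1 -> i1&i2 (sll sll) dual
  cy2 -> i3 (st) no-port MEM/MEM
  cy3 -> i4 (ld) no-port MEM/MEM
  cy4 -> i5 (ld) RAW r1
  cy5 -> i6&i7 (or and) dual
  cy6 -> i8 (add) tail

ISSUED = 6,7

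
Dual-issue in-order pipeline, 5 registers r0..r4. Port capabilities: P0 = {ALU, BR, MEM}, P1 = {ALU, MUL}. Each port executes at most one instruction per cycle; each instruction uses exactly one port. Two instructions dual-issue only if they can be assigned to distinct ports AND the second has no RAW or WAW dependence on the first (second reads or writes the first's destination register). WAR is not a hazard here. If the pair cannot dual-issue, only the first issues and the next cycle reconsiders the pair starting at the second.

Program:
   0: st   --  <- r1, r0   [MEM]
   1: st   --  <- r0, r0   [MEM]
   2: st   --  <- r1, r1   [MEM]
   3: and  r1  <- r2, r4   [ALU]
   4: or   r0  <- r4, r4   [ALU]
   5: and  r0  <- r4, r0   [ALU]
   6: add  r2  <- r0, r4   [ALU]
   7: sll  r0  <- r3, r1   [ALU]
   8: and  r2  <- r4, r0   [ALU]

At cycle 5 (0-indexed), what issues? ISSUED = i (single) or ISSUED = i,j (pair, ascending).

  cy0 -> i0 (st.MEM) no-port MEM/MEM
  cy1 -> i1 (st.MEM) no-port MEM/MEM
  cy2 -> i2/i3 (st.MEM;and.ALU) 2-wide
  cy3 -> i4 (or.ALU) RAW+WAW r0
  cy4 -> i5 (and.ALU) RAW r0
  cy5 -> i6/i7 (add.ALU;sll.ALU) 2-wide
  cy6 -> i8 (and.ALU) tail

ISSUED = 6,7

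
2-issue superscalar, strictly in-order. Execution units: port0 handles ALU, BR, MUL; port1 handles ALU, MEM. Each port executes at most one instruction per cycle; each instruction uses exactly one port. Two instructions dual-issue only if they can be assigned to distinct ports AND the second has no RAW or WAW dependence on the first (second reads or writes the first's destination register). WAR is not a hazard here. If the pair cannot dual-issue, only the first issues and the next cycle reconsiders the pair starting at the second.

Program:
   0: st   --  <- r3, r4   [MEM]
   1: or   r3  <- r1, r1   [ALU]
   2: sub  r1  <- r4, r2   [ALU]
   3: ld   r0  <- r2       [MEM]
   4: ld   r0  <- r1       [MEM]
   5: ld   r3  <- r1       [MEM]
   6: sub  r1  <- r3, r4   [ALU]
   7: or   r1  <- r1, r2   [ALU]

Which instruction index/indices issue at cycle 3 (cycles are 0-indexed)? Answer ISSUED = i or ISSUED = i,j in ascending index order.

ISSUED = 5

t=0 i0/i1:st.MEM;or.ALU ; dual
t=1 i2/i3:sub.ALU;ld.MEM ; dual
t=2 i4:ld.MEM ; no-port MEM/MEM
t=3 i5:ld.MEM ; RAW r3
t=4 i6:sub.ALU ; RAW+WAW r1
t=5 i7:or.ALU ; tail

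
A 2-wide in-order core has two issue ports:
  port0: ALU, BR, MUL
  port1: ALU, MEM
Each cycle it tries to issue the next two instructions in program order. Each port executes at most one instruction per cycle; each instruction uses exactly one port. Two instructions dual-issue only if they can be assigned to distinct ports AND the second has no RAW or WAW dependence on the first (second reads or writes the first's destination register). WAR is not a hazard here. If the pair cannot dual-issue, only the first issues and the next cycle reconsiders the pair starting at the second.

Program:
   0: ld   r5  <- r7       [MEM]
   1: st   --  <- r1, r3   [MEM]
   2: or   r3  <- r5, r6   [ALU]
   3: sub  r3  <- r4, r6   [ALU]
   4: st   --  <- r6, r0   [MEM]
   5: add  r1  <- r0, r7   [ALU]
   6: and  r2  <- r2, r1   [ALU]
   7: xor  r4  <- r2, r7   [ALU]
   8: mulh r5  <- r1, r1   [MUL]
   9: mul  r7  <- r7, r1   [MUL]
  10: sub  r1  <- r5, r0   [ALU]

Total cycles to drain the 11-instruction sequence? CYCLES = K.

CYCLES = 7

c0: i0 ld.MEM  no-port MEM/MEM
c1: i1+i2 st.MEM+or.ALU  2-wide
c2: i3+i4 sub.ALU+st.MEM  2-wide
c3: i5 add.ALU  RAW r1
c4: i6 and.ALU  RAW r2
c5: i7+i8 xor.ALU+mulh.MUL  2-wide
c6: i9+i10 mul.MUL+sub.ALU  2-wide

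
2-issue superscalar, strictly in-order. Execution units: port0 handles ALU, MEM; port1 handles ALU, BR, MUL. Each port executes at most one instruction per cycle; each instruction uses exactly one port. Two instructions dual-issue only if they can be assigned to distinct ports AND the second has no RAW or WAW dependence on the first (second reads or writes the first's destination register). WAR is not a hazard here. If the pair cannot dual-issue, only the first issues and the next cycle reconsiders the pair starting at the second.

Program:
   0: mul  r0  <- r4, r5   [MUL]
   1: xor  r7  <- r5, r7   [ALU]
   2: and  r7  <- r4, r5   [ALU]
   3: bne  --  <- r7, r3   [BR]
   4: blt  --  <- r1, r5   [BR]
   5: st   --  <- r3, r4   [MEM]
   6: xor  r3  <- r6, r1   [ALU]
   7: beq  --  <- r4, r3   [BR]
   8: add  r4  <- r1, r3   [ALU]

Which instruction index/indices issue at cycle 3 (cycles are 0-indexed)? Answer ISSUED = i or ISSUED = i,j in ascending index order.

#0 head=0: mul xor i0/i1 pair
#1 head=2: and i2 RAW r7
#2 head=3: bne i3 no-port BR/BR
#3 head=4: blt st i4/i5 pair
#4 head=6: xor i6 RAW r3
#5 head=7: beq add i7/i8 pair

ISSUED = 4,5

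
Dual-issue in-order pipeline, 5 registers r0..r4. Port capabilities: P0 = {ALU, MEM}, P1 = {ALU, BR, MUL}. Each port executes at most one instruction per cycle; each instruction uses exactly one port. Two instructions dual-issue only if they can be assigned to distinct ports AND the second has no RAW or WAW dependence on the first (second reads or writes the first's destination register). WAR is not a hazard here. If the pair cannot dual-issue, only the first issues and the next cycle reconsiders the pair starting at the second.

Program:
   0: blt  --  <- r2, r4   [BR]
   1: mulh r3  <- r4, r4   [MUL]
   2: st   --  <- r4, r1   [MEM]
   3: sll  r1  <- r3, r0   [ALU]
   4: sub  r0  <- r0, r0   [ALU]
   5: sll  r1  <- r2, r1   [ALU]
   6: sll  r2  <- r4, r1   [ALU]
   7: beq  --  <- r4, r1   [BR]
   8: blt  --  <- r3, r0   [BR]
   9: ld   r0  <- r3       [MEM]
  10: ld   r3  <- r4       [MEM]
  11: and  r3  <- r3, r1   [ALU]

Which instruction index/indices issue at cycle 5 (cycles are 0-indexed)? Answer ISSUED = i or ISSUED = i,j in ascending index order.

c0: i0 blt  no-port BR/MUL
c1: i1/i2 mulh+st  2-wide
c2: i3/i4 sll+sub  2-wide
c3: i5 sll  RAW r1
c4: i6/i7 sll+beq  2-wide
c5: i8/i9 blt+ld  2-wide
c6: i10 ld  RAW+WAW r3
c7: i11 and  tail

ISSUED = 8,9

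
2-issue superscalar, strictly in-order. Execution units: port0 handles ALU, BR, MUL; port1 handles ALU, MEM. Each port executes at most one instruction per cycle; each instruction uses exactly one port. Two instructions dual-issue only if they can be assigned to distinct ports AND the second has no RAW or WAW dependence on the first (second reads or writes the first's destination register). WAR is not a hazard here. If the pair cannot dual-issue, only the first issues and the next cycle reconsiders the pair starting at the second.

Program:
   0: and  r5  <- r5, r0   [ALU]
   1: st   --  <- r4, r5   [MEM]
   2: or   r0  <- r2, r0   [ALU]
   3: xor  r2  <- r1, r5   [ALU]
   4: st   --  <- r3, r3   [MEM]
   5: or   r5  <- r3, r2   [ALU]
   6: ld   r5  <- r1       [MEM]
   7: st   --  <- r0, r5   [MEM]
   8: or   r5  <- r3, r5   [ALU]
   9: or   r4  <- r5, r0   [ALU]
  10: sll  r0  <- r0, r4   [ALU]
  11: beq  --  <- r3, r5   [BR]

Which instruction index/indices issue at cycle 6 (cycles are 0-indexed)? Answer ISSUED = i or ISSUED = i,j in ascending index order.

[0] i0  and.ALU  -- RAW r5
[1] i1,i2  st.MEM+or.ALU  -- dual
[2] i3,i4  xor.ALU+st.MEM  -- dual
[3] i5  or.ALU  -- WAW r5
[4] i6  ld.MEM  -- no-port MEM/MEM
[5] i7,i8  st.MEM+or.ALU  -- dual
[6] i9  or.ALU  -- RAW r4
[7] i10,i11  sll.ALU+beq.BR  -- dual

ISSUED = 9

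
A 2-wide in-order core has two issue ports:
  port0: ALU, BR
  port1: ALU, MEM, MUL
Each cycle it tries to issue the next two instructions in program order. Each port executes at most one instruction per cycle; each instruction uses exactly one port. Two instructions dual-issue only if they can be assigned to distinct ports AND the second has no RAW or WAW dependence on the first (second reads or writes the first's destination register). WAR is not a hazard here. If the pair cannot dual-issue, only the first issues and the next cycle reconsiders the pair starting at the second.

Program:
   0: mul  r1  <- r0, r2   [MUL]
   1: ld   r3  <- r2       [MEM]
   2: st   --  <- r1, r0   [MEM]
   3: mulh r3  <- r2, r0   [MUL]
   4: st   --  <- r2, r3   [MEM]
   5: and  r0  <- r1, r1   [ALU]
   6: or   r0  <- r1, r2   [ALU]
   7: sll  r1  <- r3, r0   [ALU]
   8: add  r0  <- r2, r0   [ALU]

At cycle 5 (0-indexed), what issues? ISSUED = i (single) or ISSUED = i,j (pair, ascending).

#0 head=0: mul i0 no-port MUL/MEM
#1 head=1: ld i1 no-port MEM/MEM
#2 head=2: st i2 no-port MEM/MUL
#3 head=3: mulh i3 no-port MUL/MEM
#4 head=4: st+and i4,i5 2-wide
#5 head=6: or i6 RAW r0
#6 head=7: sll+add i7,i8 2-wide

ISSUED = 6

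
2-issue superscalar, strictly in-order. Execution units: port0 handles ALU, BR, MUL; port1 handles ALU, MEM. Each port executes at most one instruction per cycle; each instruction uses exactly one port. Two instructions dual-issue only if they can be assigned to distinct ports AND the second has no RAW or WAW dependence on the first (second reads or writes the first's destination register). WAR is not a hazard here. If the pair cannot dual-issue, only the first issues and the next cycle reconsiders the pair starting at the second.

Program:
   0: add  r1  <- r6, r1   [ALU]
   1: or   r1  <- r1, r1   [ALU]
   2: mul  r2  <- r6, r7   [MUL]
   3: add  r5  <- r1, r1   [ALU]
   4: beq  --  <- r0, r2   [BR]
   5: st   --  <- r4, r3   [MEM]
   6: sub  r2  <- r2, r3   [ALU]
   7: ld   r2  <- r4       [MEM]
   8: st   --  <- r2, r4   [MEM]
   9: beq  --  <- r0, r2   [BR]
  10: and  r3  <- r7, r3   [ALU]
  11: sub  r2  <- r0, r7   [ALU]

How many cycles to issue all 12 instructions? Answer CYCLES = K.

t=0 i0:add ; RAW+WAW r1
t=1 i1/i2:or/mul ; pair
t=2 i3/i4:add/beq ; pair
t=3 i5/i6:st/sub ; pair
t=4 i7:ld ; no-port MEM/MEM
t=5 i8/i9:st/beq ; pair
t=6 i10/i11:and/sub ; pair

CYCLES = 7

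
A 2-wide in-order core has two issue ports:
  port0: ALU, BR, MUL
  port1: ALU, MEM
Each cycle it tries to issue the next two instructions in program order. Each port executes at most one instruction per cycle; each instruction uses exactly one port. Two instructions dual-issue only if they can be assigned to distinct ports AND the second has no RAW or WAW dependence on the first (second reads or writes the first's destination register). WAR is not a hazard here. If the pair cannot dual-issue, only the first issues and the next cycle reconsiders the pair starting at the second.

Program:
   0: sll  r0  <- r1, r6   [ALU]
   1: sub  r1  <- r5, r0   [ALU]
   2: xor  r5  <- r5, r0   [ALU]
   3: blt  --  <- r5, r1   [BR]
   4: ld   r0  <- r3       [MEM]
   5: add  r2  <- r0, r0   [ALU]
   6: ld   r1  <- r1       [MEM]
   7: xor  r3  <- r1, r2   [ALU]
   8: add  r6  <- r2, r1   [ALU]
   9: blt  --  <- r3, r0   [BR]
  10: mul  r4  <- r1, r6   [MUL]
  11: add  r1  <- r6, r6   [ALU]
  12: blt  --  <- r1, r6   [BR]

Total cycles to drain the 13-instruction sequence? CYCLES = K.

0. sll @i0  | RAW r0
1. sub xor @i1&i2  | dual
2. blt ld @i3&i4  | dual
3. add ld @i5&i6  | dual
4. xor add @i7&i8  | dual
5. blt @i9  | no-port BR/MUL
6. mul add @i10&i11  | dual
7. blt @i12  | tail

CYCLES = 8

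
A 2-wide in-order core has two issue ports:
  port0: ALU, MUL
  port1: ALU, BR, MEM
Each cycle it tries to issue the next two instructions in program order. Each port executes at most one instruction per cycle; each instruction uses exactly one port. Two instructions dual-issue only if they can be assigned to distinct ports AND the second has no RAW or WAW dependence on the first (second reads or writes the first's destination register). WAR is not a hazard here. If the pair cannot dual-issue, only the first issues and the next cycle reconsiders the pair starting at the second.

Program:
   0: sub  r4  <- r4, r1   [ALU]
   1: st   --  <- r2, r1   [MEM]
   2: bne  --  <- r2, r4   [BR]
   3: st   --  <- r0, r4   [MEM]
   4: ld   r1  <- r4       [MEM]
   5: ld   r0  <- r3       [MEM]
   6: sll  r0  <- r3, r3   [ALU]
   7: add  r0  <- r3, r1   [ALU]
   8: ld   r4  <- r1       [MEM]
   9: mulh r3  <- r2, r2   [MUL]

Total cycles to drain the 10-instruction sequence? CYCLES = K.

c0: i0,i1 sub st  dual
c1: i2 bne  no-port BR/MEM
c2: i3 st  no-port MEM/MEM
c3: i4 ld  no-port MEM/MEM
c4: i5 ld  WAW r0
c5: i6 sll  WAW r0
c6: i7,i8 add ld  dual
c7: i9 mulh  tail

CYCLES = 8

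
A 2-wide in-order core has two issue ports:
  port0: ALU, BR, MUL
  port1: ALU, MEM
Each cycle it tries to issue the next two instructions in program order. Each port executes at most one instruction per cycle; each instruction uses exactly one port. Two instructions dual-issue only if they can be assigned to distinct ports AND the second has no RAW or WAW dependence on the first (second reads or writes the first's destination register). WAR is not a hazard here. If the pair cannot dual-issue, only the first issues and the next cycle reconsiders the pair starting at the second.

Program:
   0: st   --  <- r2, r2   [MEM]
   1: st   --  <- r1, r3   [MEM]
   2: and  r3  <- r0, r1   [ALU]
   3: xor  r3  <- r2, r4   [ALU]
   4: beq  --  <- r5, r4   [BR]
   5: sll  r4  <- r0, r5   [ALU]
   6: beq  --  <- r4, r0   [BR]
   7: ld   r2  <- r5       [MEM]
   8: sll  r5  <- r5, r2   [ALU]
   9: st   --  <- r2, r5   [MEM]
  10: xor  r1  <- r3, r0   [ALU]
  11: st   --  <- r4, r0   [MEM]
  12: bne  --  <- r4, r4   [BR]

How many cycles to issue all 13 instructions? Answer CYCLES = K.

CYCLES = 8

t=0 i0:st.MEM ; no-port MEM/MEM
t=1 i1/i2:st.MEM and.ALU ; dual
t=2 i3/i4:xor.ALU beq.BR ; dual
t=3 i5:sll.ALU ; RAW r4
t=4 i6/i7:beq.BR ld.MEM ; dual
t=5 i8:sll.ALU ; RAW r5
t=6 i9/i10:st.MEM xor.ALU ; dual
t=7 i11/i12:st.MEM bne.BR ; dual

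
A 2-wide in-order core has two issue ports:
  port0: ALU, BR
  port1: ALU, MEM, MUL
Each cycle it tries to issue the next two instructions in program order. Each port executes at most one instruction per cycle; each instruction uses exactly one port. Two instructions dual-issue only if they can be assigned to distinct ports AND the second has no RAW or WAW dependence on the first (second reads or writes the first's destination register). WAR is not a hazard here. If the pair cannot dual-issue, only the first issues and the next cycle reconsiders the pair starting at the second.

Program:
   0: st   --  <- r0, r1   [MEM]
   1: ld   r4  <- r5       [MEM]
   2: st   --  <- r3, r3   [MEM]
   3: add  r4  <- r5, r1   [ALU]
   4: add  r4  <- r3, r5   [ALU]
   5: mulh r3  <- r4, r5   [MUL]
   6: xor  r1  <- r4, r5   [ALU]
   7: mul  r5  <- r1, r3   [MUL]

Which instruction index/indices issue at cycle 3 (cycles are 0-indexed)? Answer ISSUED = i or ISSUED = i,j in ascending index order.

t=0 i0:st ; no-port MEM/MEM
t=1 i1:ld ; no-port MEM/MEM
t=2 i2+i3:st;add ; pair
t=3 i4:add ; RAW r4
t=4 i5+i6:mulh;xor ; pair
t=5 i7:mul ; tail

ISSUED = 4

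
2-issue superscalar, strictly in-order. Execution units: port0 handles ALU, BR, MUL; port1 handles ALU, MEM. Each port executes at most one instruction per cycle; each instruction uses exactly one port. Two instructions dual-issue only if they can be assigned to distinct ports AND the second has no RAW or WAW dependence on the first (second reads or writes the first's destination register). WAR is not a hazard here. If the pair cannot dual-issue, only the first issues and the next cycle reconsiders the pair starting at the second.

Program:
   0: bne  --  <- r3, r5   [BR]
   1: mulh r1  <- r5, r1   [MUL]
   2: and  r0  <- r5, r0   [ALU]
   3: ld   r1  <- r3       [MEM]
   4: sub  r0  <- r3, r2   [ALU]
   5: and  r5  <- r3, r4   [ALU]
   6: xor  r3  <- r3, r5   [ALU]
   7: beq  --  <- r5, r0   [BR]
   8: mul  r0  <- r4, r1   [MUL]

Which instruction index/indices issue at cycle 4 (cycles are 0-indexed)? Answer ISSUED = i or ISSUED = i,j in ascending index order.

0. bne @i0  | no-port BR/MUL
1. mulh;and @i1&i2  | pair
2. ld;sub @i3&i4  | pair
3. and @i5  | RAW r5
4. xor;beq @i6&i7  | pair
5. mul @i8  | tail

ISSUED = 6,7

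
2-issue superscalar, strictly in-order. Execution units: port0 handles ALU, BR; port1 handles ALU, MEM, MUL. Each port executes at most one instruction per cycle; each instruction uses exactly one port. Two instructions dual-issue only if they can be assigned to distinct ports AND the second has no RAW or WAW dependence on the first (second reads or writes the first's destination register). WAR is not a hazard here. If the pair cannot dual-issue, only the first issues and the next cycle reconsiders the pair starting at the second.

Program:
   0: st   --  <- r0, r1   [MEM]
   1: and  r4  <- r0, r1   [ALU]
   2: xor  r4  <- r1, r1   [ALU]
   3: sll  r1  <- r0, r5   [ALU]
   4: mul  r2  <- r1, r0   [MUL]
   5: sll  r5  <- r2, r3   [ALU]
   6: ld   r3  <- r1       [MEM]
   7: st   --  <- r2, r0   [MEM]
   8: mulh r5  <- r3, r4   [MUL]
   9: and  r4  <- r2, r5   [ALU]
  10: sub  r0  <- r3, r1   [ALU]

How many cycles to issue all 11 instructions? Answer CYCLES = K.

t=0 i0/i1:st and ; dual
t=1 i2/i3:xor sll ; dual
t=2 i4:mul ; RAW r2
t=3 i5/i6:sll ld ; dual
t=4 i7:st ; no-port MEM/MUL
t=5 i8:mulh ; RAW r5
t=6 i9/i10:and sub ; dual

CYCLES = 7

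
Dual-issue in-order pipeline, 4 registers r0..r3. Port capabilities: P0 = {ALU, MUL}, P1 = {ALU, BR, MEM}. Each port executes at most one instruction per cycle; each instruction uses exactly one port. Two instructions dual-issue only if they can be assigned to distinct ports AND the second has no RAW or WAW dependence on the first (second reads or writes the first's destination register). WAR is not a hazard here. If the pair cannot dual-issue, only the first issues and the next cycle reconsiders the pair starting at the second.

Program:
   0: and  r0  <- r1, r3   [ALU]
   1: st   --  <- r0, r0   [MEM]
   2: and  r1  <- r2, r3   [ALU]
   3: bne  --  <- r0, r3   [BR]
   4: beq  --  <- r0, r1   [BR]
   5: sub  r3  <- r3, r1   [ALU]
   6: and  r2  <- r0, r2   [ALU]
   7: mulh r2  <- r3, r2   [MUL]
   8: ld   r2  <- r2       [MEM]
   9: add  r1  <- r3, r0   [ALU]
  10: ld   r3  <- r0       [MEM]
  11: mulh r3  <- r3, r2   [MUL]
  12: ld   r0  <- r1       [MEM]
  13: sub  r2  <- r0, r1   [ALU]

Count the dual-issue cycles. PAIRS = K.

  cy0 -> i0 (and) RAW r0
  cy1 -> i1&i2 (st;and) 2-wide
  cy2 -> i3 (bne) no-port BR/BR
  cy3 -> i4&i5 (beq;sub) 2-wide
  cy4 -> i6 (and) RAW+WAW r2
  cy5 -> i7 (mulh) RAW+WAW r2
  cy6 -> i8&i9 (ld;add) 2-wide
  cy7 -> i10 (ld) RAW+WAW r3
  cy8 -> i11&i12 (mulh;ld) 2-wide
  cy9 -> i13 (sub) tail

PAIRS = 4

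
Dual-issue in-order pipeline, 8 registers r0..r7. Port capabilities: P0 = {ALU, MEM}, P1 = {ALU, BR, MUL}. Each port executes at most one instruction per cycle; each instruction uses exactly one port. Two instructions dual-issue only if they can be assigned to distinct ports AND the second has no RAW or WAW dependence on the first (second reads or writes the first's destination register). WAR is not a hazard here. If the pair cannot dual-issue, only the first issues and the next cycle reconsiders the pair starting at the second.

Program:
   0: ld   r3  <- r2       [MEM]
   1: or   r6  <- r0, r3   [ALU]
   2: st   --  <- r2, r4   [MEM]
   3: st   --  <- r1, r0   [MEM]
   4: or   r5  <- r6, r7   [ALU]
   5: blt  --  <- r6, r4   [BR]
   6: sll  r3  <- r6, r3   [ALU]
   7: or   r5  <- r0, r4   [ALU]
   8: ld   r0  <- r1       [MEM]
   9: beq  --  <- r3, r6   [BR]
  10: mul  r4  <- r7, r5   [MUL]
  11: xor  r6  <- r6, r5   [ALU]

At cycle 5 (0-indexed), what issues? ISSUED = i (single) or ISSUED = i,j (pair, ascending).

  cy0 -> i0 (ld.MEM) RAW r3
  cy1 -> i1,i2 (or.ALU st.MEM) 2-wide
  cy2 -> i3,i4 (st.MEM or.ALU) 2-wide
  cy3 -> i5,i6 (blt.BR sll.ALU) 2-wide
  cy4 -> i7,i8 (or.ALU ld.MEM) 2-wide
  cy5 -> i9 (beq.BR) no-port BR/MUL
  cy6 -> i10,i11 (mul.MUL xor.ALU) 2-wide

ISSUED = 9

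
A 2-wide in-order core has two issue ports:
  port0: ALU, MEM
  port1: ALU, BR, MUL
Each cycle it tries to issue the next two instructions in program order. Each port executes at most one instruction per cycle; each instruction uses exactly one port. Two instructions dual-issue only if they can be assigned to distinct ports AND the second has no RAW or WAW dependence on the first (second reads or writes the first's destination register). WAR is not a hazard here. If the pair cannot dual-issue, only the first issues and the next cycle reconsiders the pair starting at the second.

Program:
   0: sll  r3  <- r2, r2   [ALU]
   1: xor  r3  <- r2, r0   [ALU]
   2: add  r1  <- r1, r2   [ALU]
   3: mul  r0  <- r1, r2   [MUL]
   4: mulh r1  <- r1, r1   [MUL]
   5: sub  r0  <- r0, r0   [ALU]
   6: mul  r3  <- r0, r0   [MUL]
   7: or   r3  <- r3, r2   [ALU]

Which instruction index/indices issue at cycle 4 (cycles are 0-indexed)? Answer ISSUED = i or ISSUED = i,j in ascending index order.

c0: i0 sll  WAW r3
c1: i1+i2 xor add  2-wide
c2: i3 mul  no-port MUL/MUL
c3: i4+i5 mulh sub  2-wide
c4: i6 mul  RAW+WAW r3
c5: i7 or  tail

ISSUED = 6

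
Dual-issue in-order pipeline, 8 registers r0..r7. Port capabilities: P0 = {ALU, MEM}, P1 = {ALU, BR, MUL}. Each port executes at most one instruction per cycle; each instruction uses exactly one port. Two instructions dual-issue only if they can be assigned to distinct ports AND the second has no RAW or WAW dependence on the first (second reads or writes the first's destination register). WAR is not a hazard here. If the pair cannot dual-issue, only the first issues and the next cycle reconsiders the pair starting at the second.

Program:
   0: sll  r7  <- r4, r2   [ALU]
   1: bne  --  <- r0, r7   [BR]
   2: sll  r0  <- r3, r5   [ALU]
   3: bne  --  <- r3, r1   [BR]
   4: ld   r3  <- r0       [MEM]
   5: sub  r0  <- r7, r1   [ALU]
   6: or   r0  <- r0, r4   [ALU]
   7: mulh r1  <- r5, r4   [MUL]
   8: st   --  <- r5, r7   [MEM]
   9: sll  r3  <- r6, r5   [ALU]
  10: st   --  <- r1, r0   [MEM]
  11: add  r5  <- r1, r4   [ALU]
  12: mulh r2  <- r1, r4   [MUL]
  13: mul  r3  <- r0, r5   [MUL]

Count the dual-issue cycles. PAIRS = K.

PAIRS = 5

#0 head=0: sll i0 RAW r7
#1 head=1: bne;sll i1,i2 2-wide
#2 head=3: bne;ld i3,i4 2-wide
#3 head=5: sub i5 RAW+WAW r0
#4 head=6: or;mulh i6,i7 2-wide
#5 head=8: st;sll i8,i9 2-wide
#6 head=10: st;add i10,i11 2-wide
#7 head=12: mulh i12 no-port MUL/MUL
#8 head=13: mul i13 tail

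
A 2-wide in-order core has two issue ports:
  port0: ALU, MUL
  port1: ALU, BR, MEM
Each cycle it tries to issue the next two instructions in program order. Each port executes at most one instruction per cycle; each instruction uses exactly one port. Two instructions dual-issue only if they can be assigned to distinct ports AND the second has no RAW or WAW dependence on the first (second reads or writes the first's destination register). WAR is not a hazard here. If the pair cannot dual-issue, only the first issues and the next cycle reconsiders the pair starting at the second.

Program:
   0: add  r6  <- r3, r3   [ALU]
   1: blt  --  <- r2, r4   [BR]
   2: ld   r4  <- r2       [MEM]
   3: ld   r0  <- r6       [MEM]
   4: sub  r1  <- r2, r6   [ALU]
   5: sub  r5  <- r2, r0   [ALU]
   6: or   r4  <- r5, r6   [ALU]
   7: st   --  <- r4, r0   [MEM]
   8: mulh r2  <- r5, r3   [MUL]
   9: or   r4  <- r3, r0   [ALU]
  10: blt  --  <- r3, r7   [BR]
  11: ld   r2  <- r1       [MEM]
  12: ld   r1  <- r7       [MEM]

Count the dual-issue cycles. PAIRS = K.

0. add.ALU blt.BR @i0&i1  | pair
1. ld.MEM @i2  | no-port MEM/MEM
2. ld.MEM sub.ALU @i3&i4  | pair
3. sub.ALU @i5  | RAW r5
4. or.ALU @i6  | RAW r4
5. st.MEM mulh.MUL @i7&i8  | pair
6. or.ALU blt.BR @i9&i10  | pair
7. ld.MEM @i11  | no-port MEM/MEM
8. ld.MEM @i12  | tail

PAIRS = 4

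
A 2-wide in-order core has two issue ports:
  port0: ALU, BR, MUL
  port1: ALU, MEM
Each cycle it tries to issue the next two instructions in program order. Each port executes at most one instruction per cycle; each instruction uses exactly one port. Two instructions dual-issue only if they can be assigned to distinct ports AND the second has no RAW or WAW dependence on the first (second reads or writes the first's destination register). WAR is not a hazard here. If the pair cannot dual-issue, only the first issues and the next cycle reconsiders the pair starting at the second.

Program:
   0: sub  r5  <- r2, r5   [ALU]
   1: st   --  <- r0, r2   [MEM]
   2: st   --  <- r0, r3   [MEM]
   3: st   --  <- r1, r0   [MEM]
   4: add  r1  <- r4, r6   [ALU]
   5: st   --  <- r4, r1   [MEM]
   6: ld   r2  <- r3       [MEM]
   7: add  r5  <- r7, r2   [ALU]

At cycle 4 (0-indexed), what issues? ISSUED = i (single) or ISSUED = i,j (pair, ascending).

t=0 i0,i1:sub.ALU+st.MEM ; dual
t=1 i2:st.MEM ; no-port MEM/MEM
t=2 i3,i4:st.MEM+add.ALU ; dual
t=3 i5:st.MEM ; no-port MEM/MEM
t=4 i6:ld.MEM ; RAW r2
t=5 i7:add.ALU ; tail

ISSUED = 6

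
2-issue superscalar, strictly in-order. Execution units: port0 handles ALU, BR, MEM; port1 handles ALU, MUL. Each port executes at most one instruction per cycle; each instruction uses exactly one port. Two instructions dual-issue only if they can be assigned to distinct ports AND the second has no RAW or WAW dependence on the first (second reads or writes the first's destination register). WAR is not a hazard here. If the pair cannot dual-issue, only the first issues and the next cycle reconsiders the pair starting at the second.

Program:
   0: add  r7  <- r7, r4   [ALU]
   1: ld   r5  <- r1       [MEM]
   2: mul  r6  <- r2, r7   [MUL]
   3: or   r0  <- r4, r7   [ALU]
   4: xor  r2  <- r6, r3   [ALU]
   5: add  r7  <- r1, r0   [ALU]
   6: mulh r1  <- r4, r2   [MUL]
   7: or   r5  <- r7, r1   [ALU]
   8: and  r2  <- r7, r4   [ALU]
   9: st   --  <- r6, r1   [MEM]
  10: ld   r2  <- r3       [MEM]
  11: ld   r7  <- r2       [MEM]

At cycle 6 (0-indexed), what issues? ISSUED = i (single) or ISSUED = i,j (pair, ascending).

ISSUED = 10

  cy0 -> i0,i1 (add/ld) pair
  cy1 -> i2,i3 (mul/or) pair
  cy2 -> i4,i5 (xor/add) pair
  cy3 -> i6 (mulh) RAW r1
  cy4 -> i7,i8 (or/and) pair
  cy5 -> i9 (st) no-port MEM/MEM
  cy6 -> i10 (ld) no-port MEM/MEM
  cy7 -> i11 (ld) tail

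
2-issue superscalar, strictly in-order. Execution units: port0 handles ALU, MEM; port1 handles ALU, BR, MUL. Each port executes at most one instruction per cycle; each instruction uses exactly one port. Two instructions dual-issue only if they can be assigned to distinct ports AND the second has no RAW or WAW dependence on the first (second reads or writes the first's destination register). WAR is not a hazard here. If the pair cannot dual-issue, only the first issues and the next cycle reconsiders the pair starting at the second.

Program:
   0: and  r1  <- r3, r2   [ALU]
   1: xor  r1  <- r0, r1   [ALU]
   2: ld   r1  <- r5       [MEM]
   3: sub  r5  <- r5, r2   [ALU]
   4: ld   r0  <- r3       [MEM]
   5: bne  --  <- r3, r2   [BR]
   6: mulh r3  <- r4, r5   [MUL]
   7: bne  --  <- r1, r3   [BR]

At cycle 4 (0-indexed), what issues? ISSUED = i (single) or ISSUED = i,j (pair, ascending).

t=0 i0:and.ALU ; RAW+WAW r1
t=1 i1:xor.ALU ; WAW r1
t=2 i2/i3:ld.MEM+sub.ALU ; pair
t=3 i4/i5:ld.MEM+bne.BR ; pair
t=4 i6:mulh.MUL ; no-port MUL/BR
t=5 i7:bne.BR ; tail

ISSUED = 6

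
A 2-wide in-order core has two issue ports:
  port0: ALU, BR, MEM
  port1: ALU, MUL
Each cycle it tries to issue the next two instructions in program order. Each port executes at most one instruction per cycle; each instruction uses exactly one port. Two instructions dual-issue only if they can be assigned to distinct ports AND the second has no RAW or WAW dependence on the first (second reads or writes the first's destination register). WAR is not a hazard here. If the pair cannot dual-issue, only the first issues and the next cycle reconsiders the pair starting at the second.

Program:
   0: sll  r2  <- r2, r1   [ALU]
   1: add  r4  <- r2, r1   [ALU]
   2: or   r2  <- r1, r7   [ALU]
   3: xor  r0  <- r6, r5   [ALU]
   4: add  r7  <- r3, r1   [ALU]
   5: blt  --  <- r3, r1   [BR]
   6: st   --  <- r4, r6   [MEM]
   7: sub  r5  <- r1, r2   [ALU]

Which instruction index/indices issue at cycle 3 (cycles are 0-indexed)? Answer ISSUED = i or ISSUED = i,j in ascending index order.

  cy0 -> i0 (sll) RAW r2
  cy1 -> i1/i2 (add;or) 2-wide
  cy2 -> i3/i4 (xor;add) 2-wide
  cy3 -> i5 (blt) no-port BR/MEM
  cy4 -> i6/i7 (st;sub) 2-wide

ISSUED = 5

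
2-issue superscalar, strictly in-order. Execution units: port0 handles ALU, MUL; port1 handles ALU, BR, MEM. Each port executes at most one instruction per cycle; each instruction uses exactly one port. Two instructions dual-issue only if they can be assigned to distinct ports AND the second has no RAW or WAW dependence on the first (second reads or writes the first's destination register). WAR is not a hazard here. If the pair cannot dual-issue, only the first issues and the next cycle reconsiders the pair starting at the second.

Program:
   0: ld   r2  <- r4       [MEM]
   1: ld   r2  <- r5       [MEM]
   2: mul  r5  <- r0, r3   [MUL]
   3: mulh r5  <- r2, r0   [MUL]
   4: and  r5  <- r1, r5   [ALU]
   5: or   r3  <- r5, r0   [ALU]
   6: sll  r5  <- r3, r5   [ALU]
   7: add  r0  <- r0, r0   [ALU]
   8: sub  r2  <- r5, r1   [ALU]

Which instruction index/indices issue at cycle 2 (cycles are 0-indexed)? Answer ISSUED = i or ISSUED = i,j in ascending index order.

ISSUED = 3

  cy0 -> i0 (ld) no-port MEM/MEM
  cy1 -> i1/i2 (ld;mul) 2-wide
  cy2 -> i3 (mulh) RAW+WAW r5
  cy3 -> i4 (and) RAW r5
  cy4 -> i5 (or) RAW r3
  cy5 -> i6/i7 (sll;add) 2-wide
  cy6 -> i8 (sub) tail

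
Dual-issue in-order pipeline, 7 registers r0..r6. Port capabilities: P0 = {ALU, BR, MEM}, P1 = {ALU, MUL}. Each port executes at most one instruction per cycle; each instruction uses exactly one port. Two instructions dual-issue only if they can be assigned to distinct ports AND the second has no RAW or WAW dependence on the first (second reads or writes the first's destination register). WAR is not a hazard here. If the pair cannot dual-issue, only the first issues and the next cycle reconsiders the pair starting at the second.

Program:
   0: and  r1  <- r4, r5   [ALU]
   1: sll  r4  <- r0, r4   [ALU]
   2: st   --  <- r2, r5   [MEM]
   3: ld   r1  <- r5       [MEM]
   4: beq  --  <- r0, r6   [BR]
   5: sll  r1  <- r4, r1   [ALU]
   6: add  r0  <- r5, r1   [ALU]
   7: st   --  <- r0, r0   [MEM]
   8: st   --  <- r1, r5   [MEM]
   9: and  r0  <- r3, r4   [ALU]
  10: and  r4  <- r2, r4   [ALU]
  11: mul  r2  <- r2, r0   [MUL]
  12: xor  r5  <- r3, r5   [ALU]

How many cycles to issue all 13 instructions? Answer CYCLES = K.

CYCLES = 9

c0: i0,i1 and.ALU;sll.ALU  dual
c1: i2 st.MEM  no-port MEM/MEM
c2: i3 ld.MEM  no-port MEM/BR
c3: i4,i5 beq.BR;sll.ALU  dual
c4: i6 add.ALU  RAW r0
c5: i7 st.MEM  no-port MEM/MEM
c6: i8,i9 st.MEM;and.ALU  dual
c7: i10,i11 and.ALU;mul.MUL  dual
c8: i12 xor.ALU  tail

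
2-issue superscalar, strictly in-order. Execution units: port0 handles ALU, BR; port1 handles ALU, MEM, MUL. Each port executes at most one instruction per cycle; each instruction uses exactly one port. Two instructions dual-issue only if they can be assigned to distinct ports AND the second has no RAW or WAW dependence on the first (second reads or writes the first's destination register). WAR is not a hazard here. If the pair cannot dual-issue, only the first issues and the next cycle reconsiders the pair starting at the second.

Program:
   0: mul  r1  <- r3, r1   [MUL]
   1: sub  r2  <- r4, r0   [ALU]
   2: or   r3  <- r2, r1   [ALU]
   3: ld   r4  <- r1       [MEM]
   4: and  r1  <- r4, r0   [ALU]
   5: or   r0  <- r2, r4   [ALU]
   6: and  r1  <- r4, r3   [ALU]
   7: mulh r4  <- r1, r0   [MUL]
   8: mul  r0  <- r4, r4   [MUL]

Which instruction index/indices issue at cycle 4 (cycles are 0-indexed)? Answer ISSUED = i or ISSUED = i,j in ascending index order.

c0: i0&i1 mul/sub  dual
c1: i2&i3 or/ld  dual
c2: i4&i5 and/or  dual
c3: i6 and  RAW r1
c4: i7 mulh  no-port MUL/MUL
c5: i8 mul  tail

ISSUED = 7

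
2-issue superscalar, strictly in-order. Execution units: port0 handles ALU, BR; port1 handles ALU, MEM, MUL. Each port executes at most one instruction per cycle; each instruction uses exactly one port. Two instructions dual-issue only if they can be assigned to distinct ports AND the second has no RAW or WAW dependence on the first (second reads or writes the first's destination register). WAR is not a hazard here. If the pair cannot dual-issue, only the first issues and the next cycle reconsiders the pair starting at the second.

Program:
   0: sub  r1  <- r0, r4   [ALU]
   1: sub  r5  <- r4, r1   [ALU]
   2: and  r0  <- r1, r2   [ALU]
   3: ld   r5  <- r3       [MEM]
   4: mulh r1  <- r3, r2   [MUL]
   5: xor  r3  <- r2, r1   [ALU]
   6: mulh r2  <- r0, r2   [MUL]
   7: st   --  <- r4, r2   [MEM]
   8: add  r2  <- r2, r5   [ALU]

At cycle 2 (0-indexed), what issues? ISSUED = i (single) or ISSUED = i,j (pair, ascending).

ISSUED = 3

0. sub @i0  | RAW r1
1. sub+and @i1&i2  | pair
2. ld @i3  | no-port MEM/MUL
3. mulh @i4  | RAW r1
4. xor+mulh @i5&i6  | pair
5. st+add @i7&i8  | pair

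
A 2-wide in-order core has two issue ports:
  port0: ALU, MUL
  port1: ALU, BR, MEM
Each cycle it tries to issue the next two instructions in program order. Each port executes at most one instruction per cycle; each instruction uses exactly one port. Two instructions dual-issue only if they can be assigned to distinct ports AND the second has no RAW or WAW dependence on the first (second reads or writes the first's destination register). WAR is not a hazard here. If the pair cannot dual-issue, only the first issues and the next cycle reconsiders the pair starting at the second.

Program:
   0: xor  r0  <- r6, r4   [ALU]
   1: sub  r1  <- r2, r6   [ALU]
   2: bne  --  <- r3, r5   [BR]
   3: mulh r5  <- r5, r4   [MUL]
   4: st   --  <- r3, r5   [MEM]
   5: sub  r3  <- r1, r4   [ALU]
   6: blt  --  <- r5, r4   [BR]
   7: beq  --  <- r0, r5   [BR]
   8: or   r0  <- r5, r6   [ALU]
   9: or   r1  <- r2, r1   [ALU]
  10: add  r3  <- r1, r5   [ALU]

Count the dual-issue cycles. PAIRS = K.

PAIRS = 4

#0 head=0: xor.ALU;sub.ALU i0&i1 pair
#1 head=2: bne.BR;mulh.MUL i2&i3 pair
#2 head=4: st.MEM;sub.ALU i4&i5 pair
#3 head=6: blt.BR i6 no-port BR/BR
#4 head=7: beq.BR;or.ALU i7&i8 pair
#5 head=9: or.ALU i9 RAW r1
#6 head=10: add.ALU i10 tail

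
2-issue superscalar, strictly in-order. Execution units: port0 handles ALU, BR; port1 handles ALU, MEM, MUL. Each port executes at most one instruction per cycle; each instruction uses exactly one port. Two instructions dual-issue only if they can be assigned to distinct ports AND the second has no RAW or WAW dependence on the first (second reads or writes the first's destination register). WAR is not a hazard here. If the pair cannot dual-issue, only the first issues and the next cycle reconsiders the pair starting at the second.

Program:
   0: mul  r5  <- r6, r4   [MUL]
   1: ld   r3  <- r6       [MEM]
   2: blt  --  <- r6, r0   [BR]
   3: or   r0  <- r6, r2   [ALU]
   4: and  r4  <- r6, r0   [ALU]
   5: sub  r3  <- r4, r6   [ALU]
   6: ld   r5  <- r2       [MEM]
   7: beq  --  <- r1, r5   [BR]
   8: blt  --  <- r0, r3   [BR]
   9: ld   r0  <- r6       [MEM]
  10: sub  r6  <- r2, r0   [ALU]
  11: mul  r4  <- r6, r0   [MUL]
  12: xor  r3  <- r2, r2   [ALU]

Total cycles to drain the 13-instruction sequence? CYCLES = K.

CYCLES = 9

  cy0 -> i0 (mul) no-port MUL/MEM
  cy1 -> i1,i2 (ld blt) dual
  cy2 -> i3 (or) RAW r0
  cy3 -> i4 (and) RAW r4
  cy4 -> i5,i6 (sub ld) dual
  cy5 -> i7 (beq) no-port BR/BR
  cy6 -> i8,i9 (blt ld) dual
  cy7 -> i10 (sub) RAW r6
  cy8 -> i11,i12 (mul xor) dual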